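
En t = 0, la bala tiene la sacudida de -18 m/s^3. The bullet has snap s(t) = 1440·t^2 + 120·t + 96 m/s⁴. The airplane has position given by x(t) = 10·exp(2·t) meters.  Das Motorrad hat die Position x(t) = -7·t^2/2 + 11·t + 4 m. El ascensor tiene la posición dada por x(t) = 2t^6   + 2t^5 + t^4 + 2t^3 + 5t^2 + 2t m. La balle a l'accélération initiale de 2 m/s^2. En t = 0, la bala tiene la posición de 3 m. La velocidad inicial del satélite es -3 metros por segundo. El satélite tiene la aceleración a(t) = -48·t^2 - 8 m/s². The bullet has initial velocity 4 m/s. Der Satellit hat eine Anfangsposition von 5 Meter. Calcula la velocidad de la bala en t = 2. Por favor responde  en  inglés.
To find the answer, we compute 3 integrals of s(t) = 1440·t^2 + 120·t + 96. Taking ∫s(t)dt and applying j(0) = -18, we find j(t) = 480·t^3 + 60·t^2 + 96·t - 18. Taking ∫j(t)dt and applying a(0) = 2, we find a(t) = 120·t^4 + 20·t^3 + 48·t^2 - 18·t + 2. Taking ∫a(t)dt and applying v(0) = 4, we find v(t) = 24·t^5 + 5·t^4 + 16·t^3 - 9·t^2 + 2·t + 4. From the given velocity equation v(t) = 24·t^5 + 5·t^4 + 16·t^3 - 9·t^2 + 2·t + 4, we substitute t = 2 to get v = 948.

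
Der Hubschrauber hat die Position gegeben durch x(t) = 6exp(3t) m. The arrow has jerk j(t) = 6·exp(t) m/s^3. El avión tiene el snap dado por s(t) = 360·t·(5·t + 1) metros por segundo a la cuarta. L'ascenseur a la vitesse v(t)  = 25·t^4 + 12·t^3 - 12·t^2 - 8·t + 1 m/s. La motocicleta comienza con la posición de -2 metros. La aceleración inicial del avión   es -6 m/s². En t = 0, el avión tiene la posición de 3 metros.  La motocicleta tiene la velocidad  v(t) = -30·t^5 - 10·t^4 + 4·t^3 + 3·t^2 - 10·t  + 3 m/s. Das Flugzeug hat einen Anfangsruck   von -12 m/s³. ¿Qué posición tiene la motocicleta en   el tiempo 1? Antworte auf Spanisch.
Debemos encontrar la antiderivada de nuestra ecuación de la velocidad v(t) = -30·t^5 - 10·t^4 + 4·t^3 + 3·t^2 - 10·t + 3 1 vez. Integrando la velocidad y usando la condición inicial x(0) = -2, obtenemos x(t) = -5·t^6 - 2·t^5 + t^4 + t^3 - 5·t^2 + 3·t - 2. De la ecuación de la posición x(t) = -5·t^6 - 2·t^5 + t^4 + t^3 - 5·t^2 + 3·t - 2, sustituimos t = 1 para obtener x = -9.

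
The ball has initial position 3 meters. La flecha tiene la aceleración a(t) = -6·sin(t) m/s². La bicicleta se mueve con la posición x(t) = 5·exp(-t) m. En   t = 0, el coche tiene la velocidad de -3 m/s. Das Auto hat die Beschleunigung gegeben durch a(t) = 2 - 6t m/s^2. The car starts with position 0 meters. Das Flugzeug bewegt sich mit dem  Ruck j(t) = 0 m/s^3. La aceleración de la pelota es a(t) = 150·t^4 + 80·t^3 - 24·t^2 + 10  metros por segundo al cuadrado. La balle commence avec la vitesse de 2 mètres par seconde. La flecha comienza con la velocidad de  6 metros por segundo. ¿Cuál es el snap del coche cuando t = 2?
Debemos derivar nuestra ecuación de la aceleración a(t) = 2 - 6·t 2 veces. La derivada de la aceleración da la sacudida: j(t) = -6. Derivando la sacudida, obtenemos el snap: s(t) = 0. Tenemos el snap s(t) = 0. Sustituyendo t = 2: s(2) = 0.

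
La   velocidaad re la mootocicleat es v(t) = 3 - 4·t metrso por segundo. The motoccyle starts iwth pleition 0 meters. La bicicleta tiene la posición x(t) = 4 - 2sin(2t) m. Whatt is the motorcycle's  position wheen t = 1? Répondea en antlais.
To find the answer, we compute 1 antiderivative of v(t) = 3 - 4·t. Integrating velocity and using the initial condition x(0) = 0, we get x(t) = -2·t^2 + 3·t. From the given position equation x(t) = -2·t^2 + 3·t, we substitute t = 1 to get x = 1.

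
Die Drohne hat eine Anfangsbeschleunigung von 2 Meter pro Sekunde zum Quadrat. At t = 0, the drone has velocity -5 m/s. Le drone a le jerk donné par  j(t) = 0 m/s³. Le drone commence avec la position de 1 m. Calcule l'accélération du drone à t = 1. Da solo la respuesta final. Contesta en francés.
La réponse est 2.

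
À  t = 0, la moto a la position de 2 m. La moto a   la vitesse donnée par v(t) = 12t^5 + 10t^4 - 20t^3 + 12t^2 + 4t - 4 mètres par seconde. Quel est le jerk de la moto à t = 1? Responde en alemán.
Wir müssen unsere Gleichung für die Geschwindigkeit v(t) = 12·t^5 + 10·t^4 - 20·t^3 + 12·t^2 + 4·t - 4 2-mal ableiten. Die Ableitung von der Geschwindigkeit ergibt die Beschleunigung: a(t) = 60·t^4 + 40·t^3 - 60·t^2 + 24·t + 4. Durch Ableiten von der Beschleunigung erhalten wir den Ruck: j(t) = 240·t^3 + 120·t^2 - 120·t + 24. Wir haben den Ruck j(t) = 240·t^3 + 120·t^2 - 120·t + 24. Durch Einsetzen von t = 1: j(1) = 264.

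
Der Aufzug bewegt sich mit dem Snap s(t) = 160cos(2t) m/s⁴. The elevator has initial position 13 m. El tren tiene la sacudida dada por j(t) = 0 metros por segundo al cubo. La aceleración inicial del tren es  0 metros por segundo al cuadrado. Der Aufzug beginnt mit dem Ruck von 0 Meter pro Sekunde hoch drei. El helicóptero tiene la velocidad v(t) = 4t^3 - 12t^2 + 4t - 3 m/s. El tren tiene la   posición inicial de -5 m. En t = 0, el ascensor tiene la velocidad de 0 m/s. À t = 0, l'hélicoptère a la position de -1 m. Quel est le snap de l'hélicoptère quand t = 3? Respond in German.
Ausgehend von der Geschwindigkeit v(t) = 4·t^3 - 12·t^2 + 4·t - 3, nehmen wir 3 Ableitungen. Durch Ableiten von der Geschwindigkeit erhalten wir die Beschleunigung: a(t) = 12·t^2 - 24·t + 4. Die Ableitung von der Beschleunigung ergibt den Ruck: j(t) = 24·t - 24. Durch Ableiten von dem Ruck erhalten wir den Snap: s(t) = 24. Wir haben den Snap s(t) = 24. Durch Einsetzen von t = 3: s(3) = 24.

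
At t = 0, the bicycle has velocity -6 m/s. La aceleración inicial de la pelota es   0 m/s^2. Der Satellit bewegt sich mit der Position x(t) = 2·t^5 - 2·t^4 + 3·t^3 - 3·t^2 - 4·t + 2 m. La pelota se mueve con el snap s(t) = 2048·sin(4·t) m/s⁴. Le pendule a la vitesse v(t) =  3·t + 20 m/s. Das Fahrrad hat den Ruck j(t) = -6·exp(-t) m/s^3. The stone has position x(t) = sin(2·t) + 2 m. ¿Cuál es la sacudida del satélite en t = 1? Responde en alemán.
Ausgehend von der Position x(t) = 2·t^5 - 2·t^4 + 3·t^3 - 3·t^2 - 4·t + 2, nehmen wir 3 Ableitungen. Durch Ableiten von der Position erhalten wir die Geschwindigkeit: v(t) = 10·t^4 - 8·t^3 + 9·t^2 - 6·t - 4. Die Ableitung von der Geschwindigkeit ergibt die Beschleunigung: a(t) = 40·t^3 - 24·t^2 + 18·t - 6. Die Ableitung von der Beschleunigung ergibt den Ruck: j(t) = 120·t^2 - 48·t + 18. Mit j(t) = 120·t^2 - 48·t + 18 und Einsetzen von t = 1, finden wir j = 90.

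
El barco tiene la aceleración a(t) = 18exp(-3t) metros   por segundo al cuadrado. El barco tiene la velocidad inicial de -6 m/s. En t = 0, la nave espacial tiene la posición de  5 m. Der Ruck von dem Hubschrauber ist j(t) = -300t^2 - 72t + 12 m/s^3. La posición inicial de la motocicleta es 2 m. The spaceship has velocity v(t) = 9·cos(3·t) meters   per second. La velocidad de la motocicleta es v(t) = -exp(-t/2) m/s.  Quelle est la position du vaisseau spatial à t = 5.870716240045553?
Nous devons intégrer notre équation de la vitesse v(t) = 9·cos(3·t) 1 fois. La primitive de la vitesse, avec x(0) = 5, donne la position: x(t) = 3·sin(3·t) + 5. Nous avons la position x(t) = 3·sin(3·t) + 5. En substituant t = 5.870716240045553: x(5.870716240045553) = 2.16518393006583.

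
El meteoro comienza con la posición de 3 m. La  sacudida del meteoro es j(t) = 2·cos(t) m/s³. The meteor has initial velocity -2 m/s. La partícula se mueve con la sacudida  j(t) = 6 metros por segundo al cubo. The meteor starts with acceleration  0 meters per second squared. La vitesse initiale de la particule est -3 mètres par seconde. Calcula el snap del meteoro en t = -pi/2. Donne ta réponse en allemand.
Um dies zu lösen, müssen wir 1 Ableitung unserer Gleichung für den Ruck j(t) = 2·cos(t) nehmen. Die Ableitung von dem Ruck ergibt den Snap: s(t) = -2·sin(t). Wir haben den Snap s(t) = -2·sin(t). Durch Einsetzen von t = -pi/2: s(-pi/2) = 2.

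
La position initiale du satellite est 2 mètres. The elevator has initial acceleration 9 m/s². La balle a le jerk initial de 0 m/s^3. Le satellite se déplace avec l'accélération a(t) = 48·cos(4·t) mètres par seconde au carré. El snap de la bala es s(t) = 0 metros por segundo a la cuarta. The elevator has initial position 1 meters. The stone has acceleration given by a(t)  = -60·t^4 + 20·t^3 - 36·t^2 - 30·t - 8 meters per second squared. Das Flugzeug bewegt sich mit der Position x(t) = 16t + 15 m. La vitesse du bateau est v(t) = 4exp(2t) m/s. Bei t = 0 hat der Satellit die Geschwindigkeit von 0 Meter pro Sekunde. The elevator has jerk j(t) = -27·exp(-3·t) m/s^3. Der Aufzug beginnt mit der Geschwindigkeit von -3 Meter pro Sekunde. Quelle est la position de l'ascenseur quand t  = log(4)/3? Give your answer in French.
Nous devons trouver la primitive de notre équation du jerk j(t) = -27·exp(-3·t) 3 fois. En prenant ∫j(t)dt et en appliquant a(0) = 9, nous trouvons a(t) = 9·exp(-3·t). En intégrant l'accélération et en utilisant la condition initiale v(0) = -3, nous obtenons v(t) = -3·exp(-3·t). La primitive de la vitesse est la position. En utilisant x(0) = 1, nous obtenons x(t) = exp(-3·t). En utilisant x(t) = exp(-3·t) et en substituant t = log(4)/3, nous trouvons x = 1/4.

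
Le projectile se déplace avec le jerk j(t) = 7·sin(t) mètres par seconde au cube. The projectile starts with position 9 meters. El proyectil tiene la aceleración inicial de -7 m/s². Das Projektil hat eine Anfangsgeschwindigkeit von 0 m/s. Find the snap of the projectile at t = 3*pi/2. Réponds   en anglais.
Starting from jerk j(t) = 7·sin(t), we take 1 derivative. Differentiating jerk, we get snap: s(t) = 7·cos(t). We have snap s(t) = 7·cos(t). Substituting t = 3*pi/2: s(3*pi/2) = 0.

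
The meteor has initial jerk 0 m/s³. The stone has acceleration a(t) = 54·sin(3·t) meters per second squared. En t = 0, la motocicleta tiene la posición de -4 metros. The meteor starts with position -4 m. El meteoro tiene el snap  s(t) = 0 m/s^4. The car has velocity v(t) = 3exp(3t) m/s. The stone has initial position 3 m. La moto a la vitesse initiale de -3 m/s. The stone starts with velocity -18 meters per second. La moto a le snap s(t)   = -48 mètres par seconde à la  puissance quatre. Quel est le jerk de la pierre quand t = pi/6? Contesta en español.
Debemos derivar nuestra ecuación de la aceleración a(t) = 54·sin(3·t) 1 vez. Derivando la aceleración, obtenemos la sacudida: j(t) = 162·cos(3·t). Tenemos la sacudida j(t) = 162·cos(3·t). Sustituyendo t = pi/6: j(pi/6) = 0.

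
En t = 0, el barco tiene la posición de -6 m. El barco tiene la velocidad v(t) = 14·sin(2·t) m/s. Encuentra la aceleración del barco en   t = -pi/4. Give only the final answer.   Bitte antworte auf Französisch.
La réponse est 0.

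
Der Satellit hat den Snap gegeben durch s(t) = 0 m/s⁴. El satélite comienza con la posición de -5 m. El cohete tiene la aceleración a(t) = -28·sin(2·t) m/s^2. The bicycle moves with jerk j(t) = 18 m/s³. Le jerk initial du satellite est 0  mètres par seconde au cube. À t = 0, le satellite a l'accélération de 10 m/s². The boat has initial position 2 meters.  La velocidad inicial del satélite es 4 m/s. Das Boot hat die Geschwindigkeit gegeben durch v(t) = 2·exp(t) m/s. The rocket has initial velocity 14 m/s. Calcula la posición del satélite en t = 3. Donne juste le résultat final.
x(3) = 52.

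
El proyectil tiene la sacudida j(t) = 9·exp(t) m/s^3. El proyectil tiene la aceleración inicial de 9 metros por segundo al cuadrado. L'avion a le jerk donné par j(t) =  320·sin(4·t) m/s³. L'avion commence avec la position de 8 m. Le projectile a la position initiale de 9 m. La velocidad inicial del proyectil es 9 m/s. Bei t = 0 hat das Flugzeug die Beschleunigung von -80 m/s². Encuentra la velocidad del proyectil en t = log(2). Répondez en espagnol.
Debemos encontrar la integral de nuestra ecuación de la sacudida j(t) = 9·exp(t) 2 veces. La antiderivada de la sacudida, con a(0) = 9, da la aceleración: a(t) = 9·exp(t). Integrando la aceleración y usando la condición inicial v(0) = 9, obtenemos v(t) = 9·exp(t). Tenemos la velocidad v(t) = 9·exp(t). Sustituyendo t = log(2): v(log(2)) = 18.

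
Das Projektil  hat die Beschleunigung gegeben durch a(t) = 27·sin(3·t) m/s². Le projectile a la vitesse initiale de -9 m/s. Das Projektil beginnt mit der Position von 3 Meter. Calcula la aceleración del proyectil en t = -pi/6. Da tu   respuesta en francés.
De l'équation de l'accélération a(t) = 27·sin(3·t), nous substituons t = -pi/6 pour obtenir a = -27.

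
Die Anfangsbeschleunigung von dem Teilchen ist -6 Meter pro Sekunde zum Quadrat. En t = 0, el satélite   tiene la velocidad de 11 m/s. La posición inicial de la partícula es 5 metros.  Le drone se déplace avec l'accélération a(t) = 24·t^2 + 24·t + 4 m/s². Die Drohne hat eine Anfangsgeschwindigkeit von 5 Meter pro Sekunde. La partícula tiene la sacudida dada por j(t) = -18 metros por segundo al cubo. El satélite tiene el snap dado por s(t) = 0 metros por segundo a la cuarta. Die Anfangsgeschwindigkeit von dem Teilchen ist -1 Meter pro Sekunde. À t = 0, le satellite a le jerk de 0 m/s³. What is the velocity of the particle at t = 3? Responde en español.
Partiendo de la sacudida j(t) = -18, tomamos 2 integrales. La integral de la sacudida es la aceleración. Usando a(0) = -6, obtenemos a(t) = -18·t - 6. La integral de la aceleración es la velocidad. Usando v(0) = -1, obtenemos v(t) = -9·t^2 - 6·t - 1. Usando v(t) = -9·t^2 - 6·t - 1 y sustituyendo t = 3, encontramos v = -100.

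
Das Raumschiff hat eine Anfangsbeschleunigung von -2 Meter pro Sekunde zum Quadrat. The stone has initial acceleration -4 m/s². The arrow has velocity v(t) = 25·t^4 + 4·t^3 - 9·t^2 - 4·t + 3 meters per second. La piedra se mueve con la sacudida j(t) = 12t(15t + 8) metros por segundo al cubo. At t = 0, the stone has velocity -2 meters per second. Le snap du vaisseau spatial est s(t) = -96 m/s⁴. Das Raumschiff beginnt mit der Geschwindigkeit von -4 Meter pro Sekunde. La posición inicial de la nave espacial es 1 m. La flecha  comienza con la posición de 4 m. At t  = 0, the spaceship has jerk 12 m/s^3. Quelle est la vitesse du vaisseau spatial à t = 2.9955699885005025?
Pour résoudre ceci, nous devons prendre 3 primitives de notre équation du snap s(t) = -96. En prenant ∫s(t)dt et en appliquant j(0) = 12, nous trouvons j(t) = 12 - 96·t. En prenant ∫j(t)dt et en appliquant a(0) = -2, nous trouvons a(t) = -48·t^2 + 12·t - 2. L'intégrale de l'accélération, avec v(0) = -4, donne la vitesse: v(t) = -16·t^3 + 6·t^2 - 2·t - 4. Nous avons la vitesse v(t) = -16·t^3 + 6·t^2 - 2·t - 4. En substituant t = 2.9955699885005025: v(2.9955699885005025) = -386.239562282437.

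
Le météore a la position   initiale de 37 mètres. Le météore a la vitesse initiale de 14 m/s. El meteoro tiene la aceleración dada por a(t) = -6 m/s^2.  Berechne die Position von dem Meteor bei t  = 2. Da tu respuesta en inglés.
We must find the integral of our acceleration equation a(t) = -6 2 times. The antiderivative of acceleration, with v(0) = 14, gives velocity: v(t) = 14 - 6·t. Integrating velocity and using the initial condition x(0) = 37, we get x(t) = -3·t^2 + 14·t + 37. We have position x(t) = -3·t^2 + 14·t + 37. Substituting t = 2: x(2) = 53.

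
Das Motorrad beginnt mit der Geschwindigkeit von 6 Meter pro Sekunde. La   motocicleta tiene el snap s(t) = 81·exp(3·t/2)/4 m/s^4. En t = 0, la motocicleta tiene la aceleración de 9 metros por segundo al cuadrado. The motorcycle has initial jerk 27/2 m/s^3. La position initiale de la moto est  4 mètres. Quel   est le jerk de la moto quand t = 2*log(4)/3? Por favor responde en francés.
Nous devons intégrer notre équation du snap s(t) = 81·exp(3·t/2)/4 1 fois. L'intégrale du snap, avec j(0) = 27/2, donne le jerk: j(t) = 27·exp(3·t/2)/2. Nous avons le jerk j(t) = 27·exp(3·t/2)/2. En substituant t = 2*log(4)/3: j(2*log(4)/3) = 54.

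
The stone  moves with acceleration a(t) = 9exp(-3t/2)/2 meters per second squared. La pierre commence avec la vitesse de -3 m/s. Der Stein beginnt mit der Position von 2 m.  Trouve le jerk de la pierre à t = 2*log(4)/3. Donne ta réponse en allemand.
Wir müssen unsere Gleichung für die Beschleunigung a(t) = 9·exp(-3·t/2)/2 1-mal ableiten. Die Ableitung von der Beschleunigung ergibt den Ruck: j(t) = -27·exp(-3·t/2)/4. Mit j(t) = -27·exp(-3·t/2)/4 und Einsetzen von t = 2*log(4)/3, finden wir j = -27/16.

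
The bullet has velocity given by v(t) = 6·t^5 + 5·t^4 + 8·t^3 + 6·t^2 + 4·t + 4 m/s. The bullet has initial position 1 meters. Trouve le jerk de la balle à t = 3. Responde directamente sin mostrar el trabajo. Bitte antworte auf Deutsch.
Die Antwort ist 3936.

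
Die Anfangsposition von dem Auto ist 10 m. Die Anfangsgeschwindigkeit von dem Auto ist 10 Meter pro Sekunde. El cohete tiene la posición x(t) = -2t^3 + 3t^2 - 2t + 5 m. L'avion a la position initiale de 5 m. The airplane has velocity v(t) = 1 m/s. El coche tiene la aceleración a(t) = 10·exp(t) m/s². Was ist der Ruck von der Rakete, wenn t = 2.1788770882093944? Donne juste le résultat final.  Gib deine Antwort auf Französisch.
À t = 2.1788770882093944, j = -12.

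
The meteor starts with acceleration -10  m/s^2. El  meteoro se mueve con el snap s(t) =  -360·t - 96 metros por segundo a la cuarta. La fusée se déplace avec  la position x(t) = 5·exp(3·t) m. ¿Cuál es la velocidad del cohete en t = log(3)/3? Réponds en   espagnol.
Debemos derivar nuestra ecuación de la posición x(t) = 5·exp(3·t) 1 vez. La derivada de la posición da la velocidad: v(t) = 15·exp(3·t). De la ecuación de la velocidad v(t) = 15·exp(3·t), sustituimos t = log(3)/3 para obtener v = 45.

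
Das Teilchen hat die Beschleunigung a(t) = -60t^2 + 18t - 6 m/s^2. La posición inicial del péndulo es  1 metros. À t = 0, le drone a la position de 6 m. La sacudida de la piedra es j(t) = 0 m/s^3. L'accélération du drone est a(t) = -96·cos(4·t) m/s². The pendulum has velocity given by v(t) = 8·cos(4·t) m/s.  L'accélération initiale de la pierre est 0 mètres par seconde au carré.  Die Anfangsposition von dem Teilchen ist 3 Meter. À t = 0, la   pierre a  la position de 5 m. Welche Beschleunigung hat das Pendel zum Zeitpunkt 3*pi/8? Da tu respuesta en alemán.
Ausgehend von der Geschwindigkeit v(t) = 8·cos(4·t), nehmen wir 1 Ableitung. Die Ableitung von der Geschwindigkeit ergibt die Beschleunigung: a(t) = -32·sin(4·t). Mit a(t) = -32·sin(4·t) und Einsetzen von t = 3*pi/8, finden wir a = 32.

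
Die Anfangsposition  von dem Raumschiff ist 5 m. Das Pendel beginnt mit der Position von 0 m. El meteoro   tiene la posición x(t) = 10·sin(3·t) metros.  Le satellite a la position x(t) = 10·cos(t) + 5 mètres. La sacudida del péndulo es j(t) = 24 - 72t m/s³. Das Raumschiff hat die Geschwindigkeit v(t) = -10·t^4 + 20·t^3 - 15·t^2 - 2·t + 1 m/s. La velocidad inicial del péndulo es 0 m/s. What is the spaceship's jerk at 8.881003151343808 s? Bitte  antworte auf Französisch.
Pour résoudre ceci, nous devons prendre 2 dérivées de notre équation de la vitesse v(t) = -10·t^4 + 20·t^3 - 15·t^2 - 2·t + 1. En prenant d/dt de v(t), nous trouvons a(t) = -40·t^3 + 60·t^2 - 30·t - 2. En dérivant l'accélération, nous obtenons le jerk: j(t) = -120·t^2 + 120·t - 30. En utilisant j(t) = -120·t^2 + 120·t - 30 et en substituant t = 8.881003151343808, nous trouvons j = -8428.94565874018.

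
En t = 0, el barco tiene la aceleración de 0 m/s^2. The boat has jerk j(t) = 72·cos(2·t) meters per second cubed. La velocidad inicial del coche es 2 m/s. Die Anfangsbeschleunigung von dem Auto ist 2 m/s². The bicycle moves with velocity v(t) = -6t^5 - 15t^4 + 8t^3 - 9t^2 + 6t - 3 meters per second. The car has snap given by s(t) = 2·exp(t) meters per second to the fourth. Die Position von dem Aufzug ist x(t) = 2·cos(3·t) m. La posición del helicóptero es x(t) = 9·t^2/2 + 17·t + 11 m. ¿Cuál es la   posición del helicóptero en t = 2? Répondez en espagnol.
Usando x(t) = 9·t^2/2 + 17·t + 11 y sustituyendo t = 2, encontramos x = 63.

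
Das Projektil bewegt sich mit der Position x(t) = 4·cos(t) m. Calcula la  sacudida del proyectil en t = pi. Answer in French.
Pour résoudre ceci, nous devons prendre 3 dérivées de notre équation de la position x(t) = 4·cos(t). La dérivée de la position donne la vitesse: v(t) = -4·sin(t). En prenant d/dt de v(t), nous trouvons a(t) = -4·cos(t). La dérivée de l'accélération donne le jerk: j(t) = 4·sin(t). Nous avons le jerk j(t) = 4·sin(t). En substituant t = pi: j(pi) = 0.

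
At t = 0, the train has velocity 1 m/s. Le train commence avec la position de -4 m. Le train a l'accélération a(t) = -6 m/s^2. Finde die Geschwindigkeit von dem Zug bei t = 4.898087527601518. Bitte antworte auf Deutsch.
Um dies zu lösen, müssen wir 1 Stammfunktion unserer Gleichung für die Beschleunigung a(t) = -6 finden. Mit ∫a(t)dt und Anwendung von v(0) = 1, finden wir v(t) = 1 - 6·t. Wir haben die Geschwindigkeit v(t) = 1 - 6·t. Durch Einsetzen von t = 4.898087527601518: v(4.898087527601518) = -28.3885251656091.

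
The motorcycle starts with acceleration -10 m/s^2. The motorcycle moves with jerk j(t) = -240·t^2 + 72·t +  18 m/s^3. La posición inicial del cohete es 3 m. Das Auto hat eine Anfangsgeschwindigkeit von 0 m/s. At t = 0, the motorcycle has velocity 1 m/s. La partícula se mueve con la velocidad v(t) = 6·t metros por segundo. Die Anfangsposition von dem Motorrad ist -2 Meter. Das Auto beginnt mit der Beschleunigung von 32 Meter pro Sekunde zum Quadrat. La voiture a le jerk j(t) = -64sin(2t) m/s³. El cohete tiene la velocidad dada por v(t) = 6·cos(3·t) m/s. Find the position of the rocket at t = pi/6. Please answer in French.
Pour résoudre ceci, nous devons prendre 1 intégrale de notre équation de la vitesse v(t) = 6·cos(3·t). En intégrant la vitesse et en utilisant la condition initiale x(0) = 3, nous obtenons x(t) = 2·sin(3·t) + 3. En utilisant x(t) = 2·sin(3·t) + 3 et en substituant t = pi/6, nous trouvons x = 5.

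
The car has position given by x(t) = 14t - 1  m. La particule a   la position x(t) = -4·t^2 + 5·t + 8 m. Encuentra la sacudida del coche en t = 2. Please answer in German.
Um dies zu lösen, müssen wir 3 Ableitungen unserer Gleichung für die Position x(t) = 14·t - 1 nehmen. Mit d/dt von x(t) finden wir v(t) = 14. Durch Ableiten von der Geschwindigkeit erhalten wir die Beschleunigung: a(t) = 0. Mit d/dt von a(t) finden wir j(t) = 0. Wir haben den Ruck j(t) = 0. Durch Einsetzen von t = 2: j(2) = 0.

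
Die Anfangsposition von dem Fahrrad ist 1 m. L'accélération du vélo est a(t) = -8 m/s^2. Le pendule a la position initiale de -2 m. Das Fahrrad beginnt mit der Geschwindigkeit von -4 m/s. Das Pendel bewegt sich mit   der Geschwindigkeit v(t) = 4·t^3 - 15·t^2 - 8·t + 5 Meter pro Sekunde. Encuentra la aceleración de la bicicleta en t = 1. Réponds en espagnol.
Usando a(t) = -8 y sustituyendo t = 1, encontramos a = -8.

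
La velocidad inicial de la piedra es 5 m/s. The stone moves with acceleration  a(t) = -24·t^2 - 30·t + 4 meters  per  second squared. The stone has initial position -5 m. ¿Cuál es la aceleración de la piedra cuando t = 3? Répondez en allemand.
Mit a(t) = -24·t^2 - 30·t + 4 und Einsetzen von t = 3, finden wir a = -302.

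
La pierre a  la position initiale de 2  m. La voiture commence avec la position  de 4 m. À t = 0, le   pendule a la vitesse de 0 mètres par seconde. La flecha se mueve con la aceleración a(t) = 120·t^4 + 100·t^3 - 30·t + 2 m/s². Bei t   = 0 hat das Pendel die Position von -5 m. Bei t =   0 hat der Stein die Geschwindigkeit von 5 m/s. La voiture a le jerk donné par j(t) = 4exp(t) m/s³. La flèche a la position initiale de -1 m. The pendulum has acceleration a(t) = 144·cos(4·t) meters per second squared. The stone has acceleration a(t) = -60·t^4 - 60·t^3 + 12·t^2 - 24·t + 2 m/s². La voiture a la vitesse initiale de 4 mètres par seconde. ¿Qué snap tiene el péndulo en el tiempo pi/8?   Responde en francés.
Pour résoudre ceci, nous devons prendre 2 dérivées de notre équation de l'accélération a(t) = 144·cos(4·t). En prenant d/dt de a(t), nous trouvons j(t) = -576·sin(4·t). La dérivée du jerk donne le snap: s(t) = -2304·cos(4·t). En utilisant s(t) = -2304·cos(4·t) et en substituant t = pi/8, nous trouvons s = 0.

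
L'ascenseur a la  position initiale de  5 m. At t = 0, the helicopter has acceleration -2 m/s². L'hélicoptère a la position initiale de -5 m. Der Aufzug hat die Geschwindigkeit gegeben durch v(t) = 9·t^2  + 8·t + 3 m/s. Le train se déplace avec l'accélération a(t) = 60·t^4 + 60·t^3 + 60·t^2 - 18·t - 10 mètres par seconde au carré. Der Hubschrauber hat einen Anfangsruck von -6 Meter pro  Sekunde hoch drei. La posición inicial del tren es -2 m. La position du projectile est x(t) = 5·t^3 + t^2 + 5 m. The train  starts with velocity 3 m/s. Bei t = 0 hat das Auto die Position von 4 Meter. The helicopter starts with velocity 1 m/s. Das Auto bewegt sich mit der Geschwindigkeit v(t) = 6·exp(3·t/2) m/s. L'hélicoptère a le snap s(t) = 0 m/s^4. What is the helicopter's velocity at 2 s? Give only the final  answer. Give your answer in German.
Die Antwort ist -15.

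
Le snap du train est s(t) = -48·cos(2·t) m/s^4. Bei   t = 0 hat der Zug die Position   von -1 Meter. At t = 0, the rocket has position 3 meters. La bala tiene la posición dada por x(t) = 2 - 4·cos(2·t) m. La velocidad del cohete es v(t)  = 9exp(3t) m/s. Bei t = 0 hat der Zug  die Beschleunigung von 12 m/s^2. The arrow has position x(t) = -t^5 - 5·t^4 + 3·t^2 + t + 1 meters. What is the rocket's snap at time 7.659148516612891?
To solve this, we need to take 3 derivatives of our velocity equation v(t) = 9·exp(3·t). Taking d/dt of v(t), we find a(t) = 27·exp(3·t). Differentiating acceleration, we get jerk: j(t) = 81·exp(3·t). The derivative of jerk gives snap: s(t) = 243·exp(3·t). From the given snap equation s(t) = 243·exp(3·t), we substitute t = 7.659148516612891 to get s = 2315176385903.69.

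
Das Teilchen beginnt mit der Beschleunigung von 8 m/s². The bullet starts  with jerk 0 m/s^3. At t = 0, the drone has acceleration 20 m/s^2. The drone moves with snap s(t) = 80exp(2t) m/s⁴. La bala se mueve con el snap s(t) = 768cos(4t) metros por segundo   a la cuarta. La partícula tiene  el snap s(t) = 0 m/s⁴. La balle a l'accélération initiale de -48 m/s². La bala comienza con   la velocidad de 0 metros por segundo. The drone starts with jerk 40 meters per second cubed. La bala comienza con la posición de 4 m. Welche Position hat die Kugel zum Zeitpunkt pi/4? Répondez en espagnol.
Necesitamos integrar nuestra ecuación del snap s(t) = 768·cos(4·t) 4 veces. Integrando el snap y usando la condición inicial j(0) = 0, obtenemos j(t) = 192·sin(4·t). Integrando la sacudida y usando la condición inicial a(0) = -48, obtenemos a(t) = -48·cos(4·t). La antiderivada de la aceleración es la velocidad. Usando v(0) = 0, obtenemos v(t) = -12·sin(4·t). Tomando ∫v(t)dt y aplicando x(0) = 4, encontramos x(t) = 3·cos(4·t) + 1. De la ecuación de la posición x(t) = 3·cos(4·t) + 1, sustituimos t = pi/4 para obtener x = -2.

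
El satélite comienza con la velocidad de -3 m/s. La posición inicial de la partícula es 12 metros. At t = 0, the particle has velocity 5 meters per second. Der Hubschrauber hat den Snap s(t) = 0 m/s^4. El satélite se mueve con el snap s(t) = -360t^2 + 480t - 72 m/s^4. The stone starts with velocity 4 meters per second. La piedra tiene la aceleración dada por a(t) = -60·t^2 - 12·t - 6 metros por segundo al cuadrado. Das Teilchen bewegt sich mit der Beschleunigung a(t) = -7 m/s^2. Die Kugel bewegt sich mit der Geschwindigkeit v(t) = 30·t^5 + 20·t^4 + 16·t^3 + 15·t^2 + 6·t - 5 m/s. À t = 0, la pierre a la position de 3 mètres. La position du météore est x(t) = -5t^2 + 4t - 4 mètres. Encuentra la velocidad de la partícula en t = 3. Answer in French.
Nous devons trouver l'intégrale de notre équation de l'accélération a(t) = -7 1 fois. La primitive de l'accélération, avec v(0) = 5, donne la vitesse: v(t) = 5 - 7·t. De l'équation de la vitesse v(t) = 5 - 7·t, nous substituons t = 3 pour obtenir v = -16.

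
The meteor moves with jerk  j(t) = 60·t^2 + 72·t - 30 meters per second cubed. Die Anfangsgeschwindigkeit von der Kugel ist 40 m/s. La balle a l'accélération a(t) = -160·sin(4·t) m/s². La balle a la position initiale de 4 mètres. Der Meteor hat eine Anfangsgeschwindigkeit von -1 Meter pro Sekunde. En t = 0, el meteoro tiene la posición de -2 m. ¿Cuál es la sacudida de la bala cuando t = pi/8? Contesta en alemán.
Wir müssen unsere Gleichung für die Beschleunigung a(t) = -160·sin(4·t) 1-mal ableiten. Mit d/dt von a(t) finden wir j(t) = -640·cos(4·t). Mit j(t) = -640·cos(4·t) und Einsetzen von t = pi/8, finden wir j = 0.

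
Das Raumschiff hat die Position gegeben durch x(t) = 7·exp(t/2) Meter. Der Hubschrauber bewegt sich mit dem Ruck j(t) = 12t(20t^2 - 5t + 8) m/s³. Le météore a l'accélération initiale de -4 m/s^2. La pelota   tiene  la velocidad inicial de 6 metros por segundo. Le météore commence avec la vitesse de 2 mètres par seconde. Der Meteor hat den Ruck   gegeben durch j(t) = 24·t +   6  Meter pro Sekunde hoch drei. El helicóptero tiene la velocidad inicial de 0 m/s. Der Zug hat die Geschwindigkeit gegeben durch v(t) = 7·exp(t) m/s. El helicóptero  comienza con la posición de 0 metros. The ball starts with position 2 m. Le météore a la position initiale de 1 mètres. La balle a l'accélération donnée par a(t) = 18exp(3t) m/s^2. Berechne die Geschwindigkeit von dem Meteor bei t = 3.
Wir müssen das Integral unserer Gleichung für den Ruck j(t) = 24·t + 6 2-mal finden. Durch Integration von dem Ruck und Verwendung der Anfangsbedingung a(0) = -4, erhalten wir a(t) = 12·t^2 + 6·t - 4. Die Stammfunktion von der Beschleunigung, mit v(0) = 2, ergibt die Geschwindigkeit: v(t) = 4·t^3 + 3·t^2 - 4·t + 2. Aus der Gleichung für die Geschwindigkeit v(t) = 4·t^3 + 3·t^2 - 4·t + 2, setzen wir t = 3 ein und erhalten v = 125.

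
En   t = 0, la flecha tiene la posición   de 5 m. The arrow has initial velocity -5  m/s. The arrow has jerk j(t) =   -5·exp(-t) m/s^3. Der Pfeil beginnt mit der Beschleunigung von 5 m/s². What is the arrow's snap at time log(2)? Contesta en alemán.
Wir müssen unsere Gleichung für den Ruck j(t) = -5·exp(-t) 1-mal ableiten. Die Ableitung von dem Ruck ergibt den Snap: s(t) = 5·exp(-t). Mit s(t) = 5·exp(-t) und Einsetzen von t = log(2), finden wir s = 5/2.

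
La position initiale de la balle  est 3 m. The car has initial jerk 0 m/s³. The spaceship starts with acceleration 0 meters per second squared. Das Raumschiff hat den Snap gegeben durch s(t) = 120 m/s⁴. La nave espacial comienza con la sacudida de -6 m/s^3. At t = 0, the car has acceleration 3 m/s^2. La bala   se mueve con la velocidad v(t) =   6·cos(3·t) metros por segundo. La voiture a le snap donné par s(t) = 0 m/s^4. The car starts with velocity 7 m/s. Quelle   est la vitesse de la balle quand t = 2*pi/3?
De l'équation de la vitesse v(t) = 6·cos(3·t), nous substituons t = 2*pi/3 pour obtenir v = 6.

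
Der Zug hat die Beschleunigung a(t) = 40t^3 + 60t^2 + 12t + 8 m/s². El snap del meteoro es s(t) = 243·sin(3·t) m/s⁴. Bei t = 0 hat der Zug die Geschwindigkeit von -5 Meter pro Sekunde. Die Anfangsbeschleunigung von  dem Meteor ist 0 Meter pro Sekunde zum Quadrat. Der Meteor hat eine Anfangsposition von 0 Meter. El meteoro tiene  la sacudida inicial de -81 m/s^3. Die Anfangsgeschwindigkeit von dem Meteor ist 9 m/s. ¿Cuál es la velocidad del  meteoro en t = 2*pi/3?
Necesitamos integrar nuestra ecuación del snap s(t) = 243·sin(3·t) 3 veces. Tomando ∫s(t)dt y aplicando j(0) = -81, encontramos j(t) = -81·cos(3·t). La integral de la sacudida es la aceleración. Usando a(0) = 0, obtenemos a(t) = -27·sin(3·t). La integral de la aceleración, con v(0) = 9, da la velocidad: v(t) = 9·cos(3·t). Tenemos la velocidad v(t) = 9·cos(3·t). Sustituyendo t = 2*pi/3: v(2*pi/3) = 9.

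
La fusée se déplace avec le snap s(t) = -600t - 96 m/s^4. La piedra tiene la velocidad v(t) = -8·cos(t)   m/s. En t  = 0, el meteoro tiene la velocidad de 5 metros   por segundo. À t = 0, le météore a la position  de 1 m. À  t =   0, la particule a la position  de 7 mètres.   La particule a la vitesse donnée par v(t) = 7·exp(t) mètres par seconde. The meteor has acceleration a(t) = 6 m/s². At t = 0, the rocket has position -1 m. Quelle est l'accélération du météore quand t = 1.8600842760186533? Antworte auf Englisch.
We have acceleration a(t) = 6. Substituting t = 1.8600842760186533: a(1.8600842760186533) = 6.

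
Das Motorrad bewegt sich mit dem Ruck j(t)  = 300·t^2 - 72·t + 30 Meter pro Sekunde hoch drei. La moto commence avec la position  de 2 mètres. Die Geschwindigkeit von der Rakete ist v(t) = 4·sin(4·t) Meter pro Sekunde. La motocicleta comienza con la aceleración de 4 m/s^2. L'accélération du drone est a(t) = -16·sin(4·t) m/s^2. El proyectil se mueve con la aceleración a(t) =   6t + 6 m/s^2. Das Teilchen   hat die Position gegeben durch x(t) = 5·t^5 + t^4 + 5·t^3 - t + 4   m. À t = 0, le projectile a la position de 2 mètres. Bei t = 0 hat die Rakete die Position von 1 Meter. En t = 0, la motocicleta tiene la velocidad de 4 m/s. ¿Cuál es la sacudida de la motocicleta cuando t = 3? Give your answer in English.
Using j(t) = 300·t^2 - 72·t + 30 and substituting t = 3, we find j = 2514.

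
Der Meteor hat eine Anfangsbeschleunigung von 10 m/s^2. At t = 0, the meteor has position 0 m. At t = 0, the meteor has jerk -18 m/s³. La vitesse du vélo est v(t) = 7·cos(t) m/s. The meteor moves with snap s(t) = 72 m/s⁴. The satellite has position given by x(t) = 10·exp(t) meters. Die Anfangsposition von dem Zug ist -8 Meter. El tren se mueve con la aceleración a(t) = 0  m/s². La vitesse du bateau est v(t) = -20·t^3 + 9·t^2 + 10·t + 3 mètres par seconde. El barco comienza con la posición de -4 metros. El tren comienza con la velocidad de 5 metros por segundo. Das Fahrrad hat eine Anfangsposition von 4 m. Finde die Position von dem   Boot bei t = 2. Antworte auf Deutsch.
Um dies zu lösen, müssen wir 1 Integral unserer Gleichung für die Geschwindigkeit v(t) = -20·t^3 + 9·t^2 + 10·t + 3 finden. Mit ∫v(t)dt und Anwendung von x(0) = -4, finden wir x(t) = -5·t^4 + 3·t^3 + 5·t^2 + 3·t - 4. Aus der Gleichung für die Position x(t) = -5·t^4 + 3·t^3 + 5·t^2 + 3·t - 4, setzen wir t = 2 ein und erhalten x = -34.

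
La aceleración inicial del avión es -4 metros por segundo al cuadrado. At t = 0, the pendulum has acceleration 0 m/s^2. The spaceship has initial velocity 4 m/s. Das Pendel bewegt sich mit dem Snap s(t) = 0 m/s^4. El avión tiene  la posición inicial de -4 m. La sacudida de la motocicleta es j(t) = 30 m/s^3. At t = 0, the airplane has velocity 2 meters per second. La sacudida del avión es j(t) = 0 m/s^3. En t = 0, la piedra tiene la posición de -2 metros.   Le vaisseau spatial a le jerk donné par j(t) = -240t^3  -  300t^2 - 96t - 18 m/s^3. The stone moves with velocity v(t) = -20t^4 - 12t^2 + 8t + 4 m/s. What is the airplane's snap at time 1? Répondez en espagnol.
Para resolver esto, necesitamos tomar 1 derivada de nuestra ecuación de la sacudida j(t) = 0. Derivando la sacudida, obtenemos el snap: s(t) = 0. Tenemos el snap s(t) = 0. Sustituyendo t = 1: s(1) = 0.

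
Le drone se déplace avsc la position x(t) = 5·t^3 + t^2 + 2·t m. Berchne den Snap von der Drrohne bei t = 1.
Wir müssen unsere Gleichung für die Position x(t) = 5·t^3 + t^2 + 2·t 4-mal ableiten. Durch Ableiten von der Position erhalten wir die Geschwindigkeit: v(t) = 15·t^2 + 2·t + 2. Mit d/dt von v(t) finden wir a(t) = 30·t + 2. Die Ableitung von der Beschleunigung ergibt den Ruck: j(t) = 30. Die Ableitung von dem Ruck ergibt den Snap: s(t) = 0. Aus der Gleichung für den Snap s(t) = 0, setzen wir t = 1 ein und erhalten s = 0.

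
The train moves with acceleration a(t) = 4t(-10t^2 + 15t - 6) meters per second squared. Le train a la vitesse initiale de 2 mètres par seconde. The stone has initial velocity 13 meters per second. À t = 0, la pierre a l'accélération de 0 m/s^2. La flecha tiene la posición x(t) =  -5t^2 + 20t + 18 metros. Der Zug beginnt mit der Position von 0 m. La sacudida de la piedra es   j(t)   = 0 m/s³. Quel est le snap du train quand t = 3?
Nous devons dériver notre équation de l'accélération a(t) = 4·t·(-10·t^2 + 15·t - 6) 2 fois. En dérivant l'accélération, nous obtenons le jerk: j(t) = -40·t^2 + 4·t·(15 - 20·t) + 60·t - 24. En prenant d/dt de j(t), nous trouvons s(t) = 120 - 240·t. Nous avons le snap s(t) = 120 - 240·t. En substituant t = 3: s(3) = -600.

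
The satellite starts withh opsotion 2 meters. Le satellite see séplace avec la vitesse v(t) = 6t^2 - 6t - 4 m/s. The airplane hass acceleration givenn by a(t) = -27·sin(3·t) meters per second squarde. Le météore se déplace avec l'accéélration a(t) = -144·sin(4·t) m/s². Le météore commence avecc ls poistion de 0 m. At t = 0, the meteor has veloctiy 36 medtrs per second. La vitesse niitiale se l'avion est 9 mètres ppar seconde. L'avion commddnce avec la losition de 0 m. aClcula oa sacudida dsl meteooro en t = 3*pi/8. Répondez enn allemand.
Ausgehend von der Beschleunigung a(t) = -144·sin(4·t), nehmen wir 1 Ableitung. Mit d/dt von a(t) finden wir j(t) = -576·cos(4·t). Wir haben den Ruck j(t) = -576·cos(4·t). Durch Einsetzen von t = 3*pi/8: j(3*pi/8) = 0.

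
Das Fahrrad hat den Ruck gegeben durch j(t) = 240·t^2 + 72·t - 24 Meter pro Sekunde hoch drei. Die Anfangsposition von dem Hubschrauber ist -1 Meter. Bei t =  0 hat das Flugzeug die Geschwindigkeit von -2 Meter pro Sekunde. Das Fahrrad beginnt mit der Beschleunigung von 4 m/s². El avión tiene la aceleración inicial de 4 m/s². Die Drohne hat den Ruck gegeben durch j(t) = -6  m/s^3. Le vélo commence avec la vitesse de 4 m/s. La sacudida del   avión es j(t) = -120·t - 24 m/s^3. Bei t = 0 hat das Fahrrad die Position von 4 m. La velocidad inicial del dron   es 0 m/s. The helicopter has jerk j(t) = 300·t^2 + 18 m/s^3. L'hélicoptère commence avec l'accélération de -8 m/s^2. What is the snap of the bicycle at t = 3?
Starting from jerk j(t) = 240·t^2 + 72·t - 24, we take 1 derivative. Taking d/dt of j(t), we find s(t) = 480·t + 72. From the given snap equation s(t) = 480·t + 72, we substitute t = 3 to get s = 1512.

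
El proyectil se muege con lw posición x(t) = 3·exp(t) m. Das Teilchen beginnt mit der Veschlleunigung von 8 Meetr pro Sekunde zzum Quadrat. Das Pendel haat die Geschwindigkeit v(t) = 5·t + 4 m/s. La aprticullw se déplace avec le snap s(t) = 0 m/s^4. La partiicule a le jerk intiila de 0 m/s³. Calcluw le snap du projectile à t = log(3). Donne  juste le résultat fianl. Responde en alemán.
Der Snap bei t = log(3) ist s = 9.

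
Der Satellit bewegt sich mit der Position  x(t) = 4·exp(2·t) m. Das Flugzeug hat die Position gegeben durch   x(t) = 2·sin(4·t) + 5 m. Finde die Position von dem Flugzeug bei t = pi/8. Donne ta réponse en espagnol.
Usando x(t) = 2·sin(4·t) + 5 y sustituyendo t = pi/8, encontramos x = 7.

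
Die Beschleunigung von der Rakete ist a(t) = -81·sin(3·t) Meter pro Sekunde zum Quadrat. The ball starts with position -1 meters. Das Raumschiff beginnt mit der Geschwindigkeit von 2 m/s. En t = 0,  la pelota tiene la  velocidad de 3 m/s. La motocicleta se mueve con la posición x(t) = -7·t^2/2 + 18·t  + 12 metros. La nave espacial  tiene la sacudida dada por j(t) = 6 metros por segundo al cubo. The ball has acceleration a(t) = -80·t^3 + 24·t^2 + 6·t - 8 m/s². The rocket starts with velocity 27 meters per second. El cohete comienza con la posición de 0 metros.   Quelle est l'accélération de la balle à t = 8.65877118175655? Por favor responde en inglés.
Using a(t) = -80·t^3 + 24·t^2 + 6·t - 8 and substituting t = 8.65877118175655, we find a = -50091.5011193106.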